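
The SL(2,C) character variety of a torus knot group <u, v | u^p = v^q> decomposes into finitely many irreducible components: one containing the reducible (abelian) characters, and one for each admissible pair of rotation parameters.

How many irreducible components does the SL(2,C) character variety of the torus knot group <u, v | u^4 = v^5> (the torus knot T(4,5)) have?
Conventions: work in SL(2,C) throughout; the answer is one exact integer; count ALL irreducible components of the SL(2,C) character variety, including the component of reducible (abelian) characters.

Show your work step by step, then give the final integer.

For T(4,5): irreducibility forces the central element u^4 = v^5 to one of +I, -I.
So on each irreducible component the traces are pinned: tr(u) = 2*cos(pi*alpha/4) with 1 <= alpha <= 3, tr(v) = 2*cos(pi*beta/5) with 1 <= beta <= 4.
u^4 = (-1)^alpha I and v^5 = (-1)^beta I must agree, so alpha and beta have equal parity.
Enumerate parity-matched pairs: 2*2 odd-odd plus 1*2 even-even gives 6.
Total: 6 irreducible-character components + 1 reducible (abelian) component = 7.

7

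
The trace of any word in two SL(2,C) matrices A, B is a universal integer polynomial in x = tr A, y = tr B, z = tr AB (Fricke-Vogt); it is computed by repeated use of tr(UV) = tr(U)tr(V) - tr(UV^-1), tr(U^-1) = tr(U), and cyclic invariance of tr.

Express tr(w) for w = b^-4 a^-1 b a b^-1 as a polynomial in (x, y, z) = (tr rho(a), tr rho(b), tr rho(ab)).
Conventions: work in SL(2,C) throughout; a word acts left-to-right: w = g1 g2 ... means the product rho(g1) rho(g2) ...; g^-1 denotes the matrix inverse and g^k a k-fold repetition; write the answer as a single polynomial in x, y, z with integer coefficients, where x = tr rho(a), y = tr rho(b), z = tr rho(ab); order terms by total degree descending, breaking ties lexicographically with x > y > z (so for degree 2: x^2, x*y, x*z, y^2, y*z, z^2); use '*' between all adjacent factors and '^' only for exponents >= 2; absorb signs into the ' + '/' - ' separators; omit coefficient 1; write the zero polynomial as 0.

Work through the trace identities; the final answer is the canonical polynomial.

-x*y^5*z + x^2*y^4 + y^6 + y^4*z^2 + 3*x*y^3*z - 3*x^2*y^2 - 6*y^4 - 3*y^2*z^2 - x*y*z + x^2 + 9*y^2 + z^2 - 2

tr(a b a) = tr(a)*tr(b a) - tr(b) = x*z - y
tr(a b a b) = tr(a b)*tr(a b) - tr(1) = z^2 - 2
tr(b a b^-1 a) = tr(a b a)*tr(b) - tr(a b a b) = x*y*z - y^2 - z^2 + 2
tr(a^-1 b a b^-1) = tr(b a b^-1)*tr(a) - tr(b a b^-1 a) = -x*y*z + x^2 + y^2 + z^2 - 2
tr(a^-1 b a b^-2) = tr(a^-1 b a b^-1)*tr(b) - tr(a^-1 b a) = -x*y^2*z + x^2*y + y^3 + y*z^2 - 3*y
tr(b^-2 a^-1 b a b^-1) = tr(a^-1 b a b^-2)*tr(b) - tr(a^-1 b a b^-1) = -x*y^3*z + x^2*y^2 + y^4 + y^2*z^2 + x*y*z - x^2 - 4*y^2 - z^2 + 2
tr(b^-1 a^-1 b a b^-3) = tr(b^-2 a^-1 b a b^-1)*tr(b) - tr(b^-2 a^-1 b a) = -x*y^4*z + x^2*y^3 + y^5 + y^3*z^2 + 2*x*y^2*z - 2*x^2*y - 5*y^3 - 2*y*z^2 + 5*y
tr(b^-4 a^-1 b a b^-1) = tr(b^-1 a^-1 b a b^-3)*tr(b) - tr(b^-1 a^-1 b a b^-2) = -x*y^5*z + x^2*y^4 + y^6 + y^4*z^2 + 3*x*y^3*z - 3*x^2*y^2 - 6*y^4 - 3*y^2*z^2 - x*y*z + x^2 + 9*y^2 + z^2 - 2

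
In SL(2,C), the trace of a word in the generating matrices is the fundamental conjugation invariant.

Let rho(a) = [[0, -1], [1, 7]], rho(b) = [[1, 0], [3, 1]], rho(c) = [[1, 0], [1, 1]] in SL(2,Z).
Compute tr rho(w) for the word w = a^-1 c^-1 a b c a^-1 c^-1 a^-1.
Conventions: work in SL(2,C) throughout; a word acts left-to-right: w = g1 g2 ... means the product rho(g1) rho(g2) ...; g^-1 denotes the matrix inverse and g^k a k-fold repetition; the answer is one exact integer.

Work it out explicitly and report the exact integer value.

rho(a^-1) = [[7, 1], [-1, 0]]
... * rho(c^-1) = [[1, 0], [-1, 1]]  ->  [[6, 1], [-1, 0]]
... * rho(a) = [[0, -1], [1, 7]]  ->  [[1, 1], [0, 1]]
... * rho(b) = [[1, 0], [3, 1]]  ->  [[4, 1], [3, 1]]
... * rho(c) = [[1, 0], [1, 1]]  ->  [[5, 1], [4, 1]]
... * rho(a^-1) = [[7, 1], [-1, 0]]  ->  [[34, 5], [27, 4]]
... * rho(c^-1) = [[1, 0], [-1, 1]]  ->  [[29, 5], [23, 4]]
... * rho(a^-1) = [[7, 1], [-1, 0]]  ->  [[198, 29], [157, 23]]
tr = 198 + 23 = 221

221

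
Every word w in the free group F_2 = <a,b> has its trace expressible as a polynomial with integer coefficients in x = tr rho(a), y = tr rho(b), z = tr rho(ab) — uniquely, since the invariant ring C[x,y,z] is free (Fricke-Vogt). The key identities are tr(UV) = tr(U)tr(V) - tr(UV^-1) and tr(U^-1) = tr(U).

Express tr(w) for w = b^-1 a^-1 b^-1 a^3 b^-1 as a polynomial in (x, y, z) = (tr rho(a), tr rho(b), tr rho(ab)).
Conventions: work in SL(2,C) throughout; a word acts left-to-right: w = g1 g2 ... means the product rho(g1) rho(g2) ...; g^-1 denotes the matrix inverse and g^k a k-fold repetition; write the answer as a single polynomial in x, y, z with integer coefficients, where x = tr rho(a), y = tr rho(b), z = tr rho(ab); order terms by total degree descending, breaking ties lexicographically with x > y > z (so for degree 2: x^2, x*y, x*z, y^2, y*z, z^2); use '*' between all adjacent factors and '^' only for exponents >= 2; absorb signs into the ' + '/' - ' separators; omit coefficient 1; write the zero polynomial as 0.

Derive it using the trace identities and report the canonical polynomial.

x^3*y^2*z - x^4*y - x^2*y*z^2 - 2*x*y^2*z + 3*x^2*y + y*z^2 + x*z - y

tr(a^2) = tr(a)*tr(a) - tr(1)  (reduce the a square) = x^2 - 2
and tr(a^2 b) = tr(a)*tr(b a) - tr(b)  (reduce the a square) = x*z - y
next, tr(b^-1 a^2) = tr(a^2)*tr(b) - tr(a^2 b)  (eliminate b^-1) = x^2*y - x*z - y
and tr(a^3) = tr(a)*tr(a^2) - tr(a)  (reduce the a square) = x^3 - 3*x
and tr(a^2 b a) = tr(a)*tr(a b a) - tr(a b)  (reduce the a square) = x^2*z - x*y - z
next, tr(a^3 b a) = tr(a)*tr(a^2 b a) - tr(a^2 b)  (reduce the a square) = x^3*z - x^2*y - 2*x*z + y
tr(b a b a) = tr(b a)*tr(b a) - tr(1)  (split on b) = z^2 - 2
tr(b a b) = tr(b)*tr(a b) - tr(a)  (reduce the b square) = y*z - x
tr(a b a b a) = tr(a)*tr(b a b a) - tr(b a b)  (reduce the a square) = x*z^2 - y*z - x
tr(a^3 b a b) = tr(a)*tr(a b a b a) - tr(a b a b)  (reduce the a square) = x^2*z^2 - x*y*z - x^2 - z^2 + 2
tr(b^-1 a^3 b a) = tr(a^3 b a)*tr(b) - tr(a^3 b a b)  (eliminate b^-1) = x^3*y*z - x^2*y^2 - x^2*z^2 - x*y*z + x^2 + y^2 + z^2 - 2
and tr(a^-1 b^-1 a^3 b) = tr(b^-1 a^3 b)*tr(a) - tr(b^-1 a^3 b a)  (eliminate a^-1) = -x^3*y*z + x^4 + x^2*y^2 + x^2*z^2 + x*y*z - 4*x^2 - y^2 - z^2 + 2
tr(a^-1 b^-1 a^3 b^-1) = tr(a^-1 b^-1 a^3)*tr(b) - tr(a^-1 b^-1 a^3 b)  (eliminate b^-1) = x^3*y*z - x^4 - x^2*z^2 - 2*x*y*z + 4*x^2 + z^2 - 2
tr(b^-1 a^-1 b^-1 a^3 b^-1) = tr(a^-1 b^-1 a^3 b^-1)*tr(b) - tr(a^-1 b^-1 a^3)  (eliminate b^-1) = x^3*y^2*z - x^4*y - x^2*y*z^2 - 2*x*y^2*z + 3*x^2*y + y*z^2 + x*z - y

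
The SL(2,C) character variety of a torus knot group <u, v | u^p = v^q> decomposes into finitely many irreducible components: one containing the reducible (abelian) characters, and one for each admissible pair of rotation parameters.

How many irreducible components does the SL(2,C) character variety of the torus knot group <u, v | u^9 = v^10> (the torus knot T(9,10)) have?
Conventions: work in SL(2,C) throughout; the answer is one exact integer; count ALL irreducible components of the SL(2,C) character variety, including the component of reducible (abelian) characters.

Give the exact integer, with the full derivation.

37

In the torus knot group T(9,10), u^9 = v^10 is central, so an irreducible representation sends it to +I or -I (Schur).
So on each irreducible component the traces are pinned: tr(u) = 2*cos(pi*alpha/9) with 1 <= alpha <= 8, tr(v) = 2*cos(pi*beta/10) with 1 <= beta <= 9.
u^9 = (-1)^alpha I and v^10 = (-1)^beta I must agree, so alpha and beta have equal parity.
count pairs: odd alpha (4 choices) x odd beta (5), plus even alpha (4) x even beta (4): 4*5 + 4*4 = 36.
That is 36 components of irreducible characters, and with the reducible (abelian) component the total is 37.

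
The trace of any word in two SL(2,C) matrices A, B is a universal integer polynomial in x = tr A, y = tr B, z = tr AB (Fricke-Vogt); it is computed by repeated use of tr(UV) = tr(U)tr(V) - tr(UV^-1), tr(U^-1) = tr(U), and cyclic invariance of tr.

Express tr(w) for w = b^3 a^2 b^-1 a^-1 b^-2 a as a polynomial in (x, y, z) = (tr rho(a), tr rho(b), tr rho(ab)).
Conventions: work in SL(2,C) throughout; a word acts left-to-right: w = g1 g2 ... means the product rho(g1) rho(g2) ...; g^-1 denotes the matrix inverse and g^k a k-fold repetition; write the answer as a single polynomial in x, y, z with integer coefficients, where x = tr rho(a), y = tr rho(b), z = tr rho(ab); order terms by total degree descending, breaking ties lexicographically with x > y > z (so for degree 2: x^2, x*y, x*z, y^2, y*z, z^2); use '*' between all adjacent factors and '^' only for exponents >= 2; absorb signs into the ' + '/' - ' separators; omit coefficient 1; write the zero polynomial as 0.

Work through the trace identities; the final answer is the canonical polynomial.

tr(a^2 b) = tr(a) tr(b a) - tr(b)  (reduce the a square) = x*z - y
so tr(a^2) = tr(a) tr(a) - tr(1)  (reduce the a square) = x^2 - 2
tr(a^2 b^2) = tr(b) tr(a^2 b) - tr(a^2)  (reduce the b square) = x*y*z - x^2 - y^2 + 2
tr(a b^3 a) = tr(b) tr(a^2 b^2) - tr(a^2 b)  (reduce the b square) = x*y^2*z - x^2*y - y^3 - x*z + 3*y
tr(a b a b) = tr(b a) tr(b a) - tr(1)  (split on b) = z^2 - 2
reduce: tr(b a b a b) = tr(b) tr(a b a b) - tr(a b a)  (reduce the b square) = y*z^2 - x*z - y
so tr(a b^3 a b) = tr(b) tr(b a b a b) - tr(b a b a)  (reduce the b square) = y^2*z^2 - x*y*z - y^2 - z^2 + 2
so tr(a b^3 a b^-1) = tr(a b^3 a) tr(b) - tr(a b^3 a b)  (eliminate b^-1) = x*y^3*z - x^2*y^2 - y^4 - y^2*z^2 + 4*y^2 + z^2 - 2
so tr(b^-2 a b^3 a) = tr(a b^3 a b^-1) tr(b) - tr(a b^3 a)  (eliminate b^-1) = x*y^4*z - x^2*y^3 - y^5 - y^3*z^2 - x*y^2*z + x^2*y + 5*y^3 + y*z^2 + x*z - 5*y
reduce: tr(a b^2) = tr(b) tr(a b) - tr(a)  (reduce the b square) = y*z - x
reduce: tr(b^3 a) = tr(b) tr(a b^2) - tr(a b)  (reduce the b square) = y^2*z - x*y - z
so tr(a b^3 a^2) = tr(a) tr(b^3 a^2) - tr(b^3 a)  (reduce the a square) = x^2*y^2*z - x^3*y - x*y^3 - x^2*z - y^2*z + 4*x*y + z
so tr(b a^2 b a b) = tr(a) tr(b a b^2 a) - tr(b a b^2)  (reduce the a square) = x*y*z^2 - x^2*z - y^2*z + z
tr(b a^2 b a) = tr(a) tr(b a b a) - tr(b a b)  (reduce the a square) = x*z^2 - y*z - x
tr(a b^3 a^2 b) = tr(b) tr(b a^2 b a b) - tr(b a^2 b a)  (reduce the b square) = x*y^2*z^2 - x^2*y*z - y^3*z - x*z^2 + 2*y*z + x
tr(b^-1 a b^3 a^2) = tr(a b^3 a^2) tr(b) - tr(a b^3 a^2 b)  (eliminate b^-1) = x^2*y^3*z - x^3*y^2 - x*y^4 - x*y^2*z^2 + 4*x*y^2 + x*z^2 - y*z - x
reduce: tr(a^2 b a^2 b) = tr(a) tr(b a^2 b a) - tr(b a^2 b)  (reduce the a square) = x^2*z^2 - 2*x*y*z + y^2 - 2
reduce: tr(a b a^2) = tr(a) tr(a b a) - tr(a b)  (reduce the a square) = x^2*z - x*y - z
tr(a^2 b a^2) = tr(a) tr(a b a^2) - tr(a b a)  (reduce the a square) = x^3*z - x^2*y - 2*x*z + y
tr(b a^2 b a^2 b) = tr(b) tr(a^2 b a^2 b) - tr(a^2 b a^2)  (reduce the b square) = x^2*y*z^2 - x^3*z - 2*x*y^2*z + x^2*y + y^3 + 2*x*z - 3*y
tr(a b^3 a^2 b a) = tr(b) tr(b a^2 b a^2 b) - tr(b a^2 b a^2)  (reduce the b square) = x^2*y^2*z^2 - x^3*y*z - 2*x*y^3*z + x^2*y^2 - x^2*z^2 + y^4 + 4*x*y*z - 4*y^2 + 2
reduce: tr(a b a b a b) = tr(a b a b) tr(a b) - tr(b a)  (split on a) = z^3 - 3*z
tr(b a b a b a b) = tr(b) tr(a b a b a b) - tr(a b a b a)  (reduce the b square) = y*z^3 - x*z^2 - 2*y*z + x
tr(b a b a b^3 a) = tr(b) tr(b a b a b a b) - tr(b a b a b a)  (reduce the b square) = y^2*z^3 - x*y*z^2 - 2*y^2*z - z^3 + x*y + 3*z
tr(b a b a b^3) = tr(b) tr(b a b a b^2) - tr(b a b a b)  (reduce the b square) = y^3*z^2 - x*y^2*z - y^3 - 2*y*z^2 + x*z + 3*y
tr(a b^3 a^2 b a b) = tr(a) tr(b a b a b^3 a) - tr(b a b a b^3)  (reduce the a square) = x*y^2*z^3 - x^2*y*z^2 - y^3*z^2 - x*y^2*z - x*z^3 + x^2*y + y^3 + 2*y*z^2 + 2*x*z - 3*y
reduce: tr(a b^3 a^2 b a b^-1) = tr(a b^3 a^2 b a) tr(b) - tr(a b^3 a^2 b a b)  (eliminate b^-1) = x^2*y^3*z^2 - x^3*y^2*z - 2*x*y^4*z - x*y^2*z^3 + x^2*y^3 + y^5 + y^3*z^2 + 5*x*y^2*z + x*z^3 - x^2*y - 5*y^3 - 2*y*z^2 - 2*x*z + 5*y
tr(b^-2 a b^3 a^2 b a) = tr(a b^3 a^2 b a b^-1) tr(b) - tr(a b^3 a^2 b a)  (eliminate b^-1) = x^2*y^4*z^2 - x^3*y^3*z - 2*x*y^5*z - x*y^3*z^3 + x^2*y^4 - x^2*y^2*z^2 + y^6 + y^4*z^2 + x^3*y*z + 7*x*y^3*z + x*y*z^3 - 2*x^2*y^2 + x^2*z^2 - 6*y^4 - 2*y^2*z^2 - 6*x*y*z + 9*y^2 - 2
so tr(a^-1 b^-2 a b^3 a^2 b) = tr(b^-2 a b^3 a^2 b) tr(a) - tr(b^-2 a b^3 a^2 b a)  (eliminate a^-1) = -x^2*y^4*z^2 + 2*x^3*y^3*z + 2*x*y^5*z + x*y^3*z^3 - x^4*y^2 - 2*x^2*y^4 - y^6 - y^4*z^2 - x^3*y*z - 7*x*y^3*z - x*y*z^3 + 6*x^2*y^2 + 6*y^4 + 2*y^2*z^2 + 5*x*y*z - x^2 - 9*y^2 + 2
tr(b^3 a^2 b^-1 a^-1 b^-2 a) = tr(a^-1 b^-2 a b^3 a^2) tr(b) - tr(a^-1 b^-2 a b^3 a^2 b)  (eliminate b^-1) = x^2*y^4*z^2 - 2*x^3*y^3*z - x*y^5*z - x*y^3*z^3 + x^4*y^2 + x^2*y^4 + x^3*y*z + 6*x*y^3*z + x*y*z^3 - 5*x^2*y^2 - y^4 - y^2*z^2 - 4*x*y*z + x^2 + 4*y^2 - 2

x^2*y^4*z^2 - 2*x^3*y^3*z - x*y^5*z - x*y^3*z^3 + x^4*y^2 + x^2*y^4 + x^3*y*z + 6*x*y^3*z + x*y*z^3 - 5*x^2*y^2 - y^4 - y^2*z^2 - 4*x*y*z + x^2 + 4*y^2 - 2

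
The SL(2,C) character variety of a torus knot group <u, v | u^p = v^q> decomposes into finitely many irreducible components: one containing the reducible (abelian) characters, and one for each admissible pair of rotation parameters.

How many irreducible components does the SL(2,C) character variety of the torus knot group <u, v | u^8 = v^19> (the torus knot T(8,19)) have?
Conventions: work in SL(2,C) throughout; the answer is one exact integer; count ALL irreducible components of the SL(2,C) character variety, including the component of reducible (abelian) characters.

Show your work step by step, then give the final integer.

In the torus knot group T(8,19), u^8 = v^19 is central, so an irreducible representation sends it to +I or -I (Schur).
On an irreducible component, tr(u) is locked at 2*cos(pi*alpha/8) for some alpha in 1..7, and tr(v) at 2*cos(pi*beta/19) for some beta in 1..18.
u^8 = (-1)^alpha I and v^19 = (-1)^beta I must agree, so alpha and beta have equal parity.
Enumerate parity-matched pairs: 4*9 odd-odd plus 3*9 even-even gives 63.
Total: 63 irreducible-character components + 1 reducible (abelian) component = 64.

64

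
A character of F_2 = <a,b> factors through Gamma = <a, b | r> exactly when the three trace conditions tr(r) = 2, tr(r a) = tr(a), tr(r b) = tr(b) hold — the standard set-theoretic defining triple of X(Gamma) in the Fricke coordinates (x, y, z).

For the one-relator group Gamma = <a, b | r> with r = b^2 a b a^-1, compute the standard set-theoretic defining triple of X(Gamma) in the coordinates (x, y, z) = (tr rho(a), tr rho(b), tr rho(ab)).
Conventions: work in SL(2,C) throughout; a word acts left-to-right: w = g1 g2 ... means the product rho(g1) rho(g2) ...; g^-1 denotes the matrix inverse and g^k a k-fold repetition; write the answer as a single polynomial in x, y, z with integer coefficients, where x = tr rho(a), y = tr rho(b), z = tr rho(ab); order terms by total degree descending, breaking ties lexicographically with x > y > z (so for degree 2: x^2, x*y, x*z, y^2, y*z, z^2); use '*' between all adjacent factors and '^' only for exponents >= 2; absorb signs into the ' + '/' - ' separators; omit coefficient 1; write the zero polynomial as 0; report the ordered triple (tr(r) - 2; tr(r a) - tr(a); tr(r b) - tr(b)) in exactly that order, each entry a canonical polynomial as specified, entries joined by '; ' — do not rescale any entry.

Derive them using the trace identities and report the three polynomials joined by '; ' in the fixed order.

x*y^2*z - x^2*y - y*z^2 + y - 2; y^2*z - x*y - x - z; x*y^3*z - x^2*y^2 - y^2*z^2 - x*y*z + x^2 + y^2 + z^2 - y - 2

tr(b a b) = tr(b) tr(a b) - tr(a) = y*z - x
tr(b^2 a b) = tr(b) tr(b a b) - tr(b a) = y^2*z - x*y - z
tr(a b a b) = tr(a b) tr(a b) - tr(1) = z^2 - 2
tr(a b a) = tr(a) tr(b a) - tr(b) = x*z - y
tr(b^2 a b a) = tr(b) tr(a b a b) - tr(a b a) = y*z^2 - x*z - y
tr(b^2 a b a^-1) = tr(b^2 a b) tr(a) - tr(b^2 a b a) = x*y^2*z - x^2*y - y*z^2 + y
tr(b^3 a b) = tr(b) tr(b a b^2) - tr(b a b) = y^3*z - x*y^2 - 2*y*z + x
tr(b^3 a b a) = tr(b) tr(b a b a b) - tr(b a b a) = y^2*z^2 - x*y*z - y^2 - z^2 + 2
tr(b^2 a b a^-1 b) = tr(b^3 a b) tr(a) - tr(b^3 a b a) = x*y^3*z - x^2*y^2 - y^2*z^2 - x*y*z + x^2 + y^2 + z^2 - 2
assemble the triple (tr(r) - 2; tr(r a) - x; tr(r b) - y)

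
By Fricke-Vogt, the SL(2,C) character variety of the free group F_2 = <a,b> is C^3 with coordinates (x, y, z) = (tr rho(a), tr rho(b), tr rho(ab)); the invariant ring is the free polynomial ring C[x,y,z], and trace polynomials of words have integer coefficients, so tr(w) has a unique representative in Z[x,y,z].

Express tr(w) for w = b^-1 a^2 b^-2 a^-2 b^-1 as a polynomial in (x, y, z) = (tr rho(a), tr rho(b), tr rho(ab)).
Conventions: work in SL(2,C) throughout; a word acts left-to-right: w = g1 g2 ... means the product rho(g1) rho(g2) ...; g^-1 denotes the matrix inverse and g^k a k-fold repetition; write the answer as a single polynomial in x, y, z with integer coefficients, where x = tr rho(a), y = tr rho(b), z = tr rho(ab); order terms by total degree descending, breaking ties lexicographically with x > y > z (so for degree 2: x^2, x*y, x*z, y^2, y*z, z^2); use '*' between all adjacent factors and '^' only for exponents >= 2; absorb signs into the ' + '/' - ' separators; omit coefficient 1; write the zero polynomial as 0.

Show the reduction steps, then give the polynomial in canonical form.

reduce: tr(b^-1 a) = tr(a)*tr(b) - tr(a b) = x*y - z
so tr(a^2 b) = tr(a)*tr(b a) - tr(b) = x*z - y
so tr(a^2) = tr(a)*tr(a) - tr(1) = x^2 - 2
reduce: tr(b a^2 b) = tr(b)*tr(a^2 b) - tr(a^2) = x*y*z - x^2 - y^2 + 2
reduce: tr(b a b a) = tr(b a)*tr(b a) - tr(1)   [split at repeated b] = z^2 - 2
so tr(b a b) = tr(b)*tr(a b) - tr(a) = y*z - x
tr(b a^2 b a) = tr(a)*tr(b a b a) - tr(b a b) = x*z^2 - y*z - x
reduce: tr(a^2 b a^-1 b) = tr(b a^2 b)*tr(a) - tr(b a^2 b a) = x^2*y*z - x^3 - x*y^2 - x*z^2 + y*z + 3*x
tr(a^-1 b^-1 a^2 b) = tr(a^2 b a^-1)*tr(b) - tr(a^2 b a^-1 b) = -x^2*y*z + x^3 + x*y^2 + x*z^2 - 3*x
tr(a^-1 b^-1 a^2 b^-1) = tr(a^-1 b^-1 a^2)*tr(b) - tr(a^-1 b^-1 a^2 b) = x^2*y*z - x^3 - x*z^2 - y*z + 3*x
tr(a^-1 b^-1 a^2 b^-2) = tr(a^-1 b^-1 a^2 b^-1)*tr(b) - tr(a^-1 b^-1 a^2) = x^2*y^2*z - x^3*y - x*y*z^2 - y^2*z + 2*x*y + z
tr(b^-1 a^2) = tr(a^2)*tr(b) - tr(a^2 b) = x^2*y - x*z - y
so tr(b^-1 a^2 b^-1) = tr(b^-1 a^2)*tr(b) - tr(b^-1 a^2 b) = x^2*y^2 - x*y*z - x^2 - y^2 + 2
so tr(b^-1 a^2 b^-2) = tr(b^-1 a^2 b^-1)*tr(b) - tr(b^-1 a^2) = x^2*y^3 - x*y^2*z - 2*x^2*y - y^3 + x*z + 3*y
tr(a^2 b^-2 a^-2 b^-1) = tr(a^-1 b^-1 a^2 b^-2)*tr(a) - tr(a^-1 b^-1 a^2 b^-2 a) = x^3*y^2*z - x^4*y - x^2*y^3 - x^2*y*z^2 + 4*x^2*y + y^3 - 3*y
tr(b^-2) = tr(b^-1)*tr(b) - tr(1) = y^2 - 2
tr(b^-1 a^2 b^-2 a^-2 b^-1) = tr(a^2 b^-2 a^-2 b^-1)*tr(b) - tr(a^2 b^-2 a^-2) = x^3*y^3*z - x^4*y^2 - x^2*y^4 - x^2*y^2*z^2 + 4*x^2*y^2 + y^4 - 4*y^2 + 2

x^3*y^3*z - x^4*y^2 - x^2*y^4 - x^2*y^2*z^2 + 4*x^2*y^2 + y^4 - 4*y^2 + 2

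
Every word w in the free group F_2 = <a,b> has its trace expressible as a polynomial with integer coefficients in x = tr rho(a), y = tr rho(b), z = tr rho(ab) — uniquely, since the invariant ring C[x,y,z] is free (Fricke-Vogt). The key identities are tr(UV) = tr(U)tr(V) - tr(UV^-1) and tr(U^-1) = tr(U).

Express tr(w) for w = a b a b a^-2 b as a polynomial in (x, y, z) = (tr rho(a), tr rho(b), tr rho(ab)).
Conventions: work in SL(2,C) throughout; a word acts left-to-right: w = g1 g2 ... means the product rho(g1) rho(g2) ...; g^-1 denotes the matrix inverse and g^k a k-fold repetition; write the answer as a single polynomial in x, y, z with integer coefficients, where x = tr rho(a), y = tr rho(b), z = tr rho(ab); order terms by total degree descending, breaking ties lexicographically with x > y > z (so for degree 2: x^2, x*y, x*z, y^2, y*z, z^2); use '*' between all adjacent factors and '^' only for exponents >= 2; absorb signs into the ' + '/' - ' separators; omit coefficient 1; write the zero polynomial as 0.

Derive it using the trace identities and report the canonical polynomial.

x^2*y*z^2 - x^3*z - x*z^3 - x^2*y - y*z^2 + 4*x*z + y

reduce: trace(a b a b) = trace(b a) trace(b a) - trace(1)   [split at a repeated b] = z^2 - 2
trace(a b a) = trace(a) trace(b a) - trace(b)   [square of a] = x*z - y
so trace(b a b a b) = trace(b) trace(a b a b) - trace(a b a)   [square of b] = y*z^2 - x*z - y
trace(b a b a b a) = trace(b a) trace(b a b a) - trace(b^-1 a^-1)   [split at a repeated b] = z^3 - 3*z
trace(a^-1 b a b a b) = trace(b a b a b) trace(a) - trace(b a b a b a)   [inverse elimination on a] = x*y*z^2 - x^2*z - z^3 - x*y + 3*z
so trace(a b a b a^-2 b) = trace(a^-1 b a b a b) trace(a) - trace(a^-1 b a b a b a)   [inverse elimination on a] = x^2*y*z^2 - x^3*z - x*z^3 - x^2*y - y*z^2 + 4*x*z + y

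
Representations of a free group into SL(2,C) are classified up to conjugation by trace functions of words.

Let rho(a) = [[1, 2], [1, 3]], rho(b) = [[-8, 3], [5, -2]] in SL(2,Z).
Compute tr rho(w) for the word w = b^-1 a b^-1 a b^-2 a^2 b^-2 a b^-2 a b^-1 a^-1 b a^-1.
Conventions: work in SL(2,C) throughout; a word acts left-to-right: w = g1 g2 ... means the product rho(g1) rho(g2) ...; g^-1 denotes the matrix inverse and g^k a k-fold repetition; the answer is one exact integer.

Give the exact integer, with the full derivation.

-23900578786489

rho(b^-1) = [[-2, -3], [-5, -8]]
... * rho(a) = [[1, 2], [1, 3]]  ->  [[-5, -13], [-13, -34]]
... * rho(b^-1) = [[-2, -3], [-5, -8]]  ->  [[75, 119], [196, 311]]
... * rho(a) = [[1, 2], [1, 3]]  ->  [[194, 507], [507, 1325]]
... * rho(b^-1) = [[-2, -3], [-5, -8]]  ->  [[-2923, -4638], [-7639, -12121]]
... * rho(b^-1) = [[-2, -3], [-5, -8]]  ->  [[29036, 45873], [75883, 119885]]
... * rho(a) = [[1, 2], [1, 3]]  ->  [[74909, 195691], [195768, 511421]]
... * rho(a) = [[1, 2], [1, 3]]  ->  [[270600, 736891], [707189, 1925799]]
... * rho(b^-1) = [[-2, -3], [-5, -8]]  ->  [[-4225655, -6706928], [-11043373, -17527959]]
... * rho(b^-1) = [[-2, -3], [-5, -8]]  ->  [[41985950, 66332389], [109726541, 173353791]]
... * rho(a) = [[1, 2], [1, 3]]  ->  [[108318339, 282969067], [283080332, 739514455]]
... * rho(b^-1) = [[-2, -3], [-5, -8]]  ->  [[-1631482013, -2588707553], [-4263732939, -6765356636]]
... * rho(b^-1) = [[-2, -3], [-5, -8]]  ->  [[16206501791, 25604106463], [42354249058, 66914051905]]
... * rho(a) = [[1, 2], [1, 3]]  ->  [[41810608254, 109225322971], [109268300963, 285450653831]]
... * rho(b^-1) = [[-2, -3], [-5, -8]]  ->  [[-629747831363, -999234408530], [-1645789871081, -2611410133537]]
... * rho(a^-1) = [[3, -2], [-1, 1]]  ->  [[-890009085559, 260261254196], [-2325959479706, 680169608625]]
... * rho(b) = [[-8, 3], [5, -2]]  ->  [[8421378955452, -3190549765069], [22008523880773, -8338217656368]]
... * rho(a^-1) = [[3, -2], [-1, 1]]  ->  [[28454686631425, -20033307675973], [74363789298687, -52355265417914]]
tr = 28454686631425 + -52355265417914 = -23900578786489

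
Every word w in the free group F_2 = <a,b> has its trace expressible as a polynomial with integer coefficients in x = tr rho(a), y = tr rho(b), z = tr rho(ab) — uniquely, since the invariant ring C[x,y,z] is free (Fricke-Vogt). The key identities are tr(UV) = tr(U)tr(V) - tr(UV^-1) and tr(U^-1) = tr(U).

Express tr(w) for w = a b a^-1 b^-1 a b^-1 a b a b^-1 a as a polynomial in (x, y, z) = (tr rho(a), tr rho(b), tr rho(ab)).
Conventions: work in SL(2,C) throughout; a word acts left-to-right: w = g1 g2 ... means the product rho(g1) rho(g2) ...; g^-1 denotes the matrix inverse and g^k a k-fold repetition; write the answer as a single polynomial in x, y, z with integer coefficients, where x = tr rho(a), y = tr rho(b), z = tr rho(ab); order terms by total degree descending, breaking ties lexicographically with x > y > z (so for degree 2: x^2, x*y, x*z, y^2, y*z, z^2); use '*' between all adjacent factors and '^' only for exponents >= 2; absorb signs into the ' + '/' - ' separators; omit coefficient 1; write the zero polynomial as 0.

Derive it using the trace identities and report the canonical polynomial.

and trace(a b a) = trace(a) * trace(b a) - trace(b) = x*z - y
next, trace(a b a^2) = trace(a) * trace(a b a) - trace(a b) = x^2*z - x*y - z
and trace(a b a^3) = trace(a) * trace(a b a^2) - trace(a b a) = x^3*z - x^2*y - 2*x*z + y
trace(a^4 b a) = trace(a) * trace(a b a^3) - trace(a b a^2) = x^4*z - x^3*y - 3*x^2*z + 2*x*y + z
next, trace(b a b a) = trace(a b) * trace(a b) - trace(1)   [split at repeated a] = z^2 - 2
and trace(b a b) = trace(b) * trace(a b) - trace(a) = y*z - x
trace(a b a b a) = trace(a) * trace(b a b a) - trace(b a b) = x*z^2 - y*z - x
and trace(a b a b a^2) = trace(a) * trace(a b a b a) - trace(a b a b) = x^2*z^2 - x*y*z - x^2 - z^2 + 2
trace(a^4 b a b) = trace(a) * trace(a b a b a^2) - trace(a b a b a) = x^3*z^2 - x^2*y*z - x^3 - 2*x*z^2 + y*z + 3*x
next, trace(a b a b^-1 a^3) = trace(a^4 b a) * trace(b) - trace(a^4 b a b) = x^4*y*z - x^3*y^2 - x^3*z^2 - 2*x^2*y*z + x^3 + 2*x*y^2 + 2*x*z^2 - 3*x
and trace(b a b a b a) = trace(b a b a) * trace(b a) - trace(a b)   [split at repeated b] = z^3 - 3*z
trace(b a b a b) = trace(b) * trace(a b a b) - trace(a b a) = y*z^2 - x*z - y
next, trace(b a b a b a^2) = trace(a) * trace(b a b a b a) - trace(b a b a b) = x*z^3 - y*z^2 - 2*x*z + y
and trace(a^3 b a b a b) = trace(a) * trace(b a b a b a^2) - trace(b a b a b a) = x^2*z^3 - x*y*z^2 - 2*x^2*z - z^3 + x*y + 3*z
trace(a b a b^-1 a^3 b) = trace(a^3 b a b a) * trace(b) - trace(a^3 b a b a b) = x^3*y*z^2 - x^2*y^2*z - x^2*z^3 - x^3*y - x*y*z^2 + 2*x^2*z + y^2*z + z^3 + 2*x*y - 3*z
next, trace(a b^-1 a b a b^-1 a^2) = trace(a b a b^-1 a^3) * trace(b) - trace(a b a b^-1 a^3 b) = x^4*y^2*z - x^3*y^3 - 2*x^3*y*z^2 - x^2*y^2*z + x^2*z^3 + 2*x^3*y + 2*x*y^3 + 3*x*y*z^2 - 2*x^2*z - y^2*z - z^3 - 5*x*y + 3*z
next, trace(a^2) = trace(a) * trace(a) - trace(1) = x^2 - 2
next, trace(b a^2 b) = trace(b) * trace(a^2 b) - trace(a^2) = x*y*z - x^2 - y^2 + 2
trace(a b a^2 b a) = trace(a) * trace(b a^2 b a) - trace(b a^2 b) = x^2*z^2 - 2*x*y*z + y^2 - 2
and trace(b a^3 b a^2) = trace(a) * trace(a b a^2 b a) - trace(a b a^2 b) = x^3*z^2 - 2*x^2*y*z + x*y^2 - x*z^2 + y*z - x
trace(a^2 b a^3 b a) = trace(a) * trace(b a^3 b a^2) - trace(b a^3 b a) = x^4*z^2 - 2*x^3*y*z + x^2*y^2 - 2*x^2*z^2 + 2*x*y*z + z^2 - 2
trace(b^2 a b) = trace(b) * trace(a b^2) - trace(a b) = y^2*z - x*y - z
next, trace(b a b a^2 b) = trace(a) * trace(b^2 a b a) - trace(b^2 a b) = x*y*z^2 - x^2*z - y^2*z + z
trace(a b a b a^2 b a) = trace(a) * trace(b a b a^2 b a) - trace(b a b a^2 b) = x^2*z^3 - 2*x*y*z^2 - x^2*z + y^2*z + x*y - z
and trace(a^2 b a^3 b a b) = trace(a) * trace(a b a b a^2 b a) - trace(a b a b a^2 b) = x^3*z^3 - 2*x^2*y*z^2 - x^3*z + x*y^2*z - x*z^3 + x^2*y + y*z^2 + x*z - y
trace(a b a^3 b a b^-1 a) = trace(a^2 b a^3 b a) * trace(b) - trace(a^2 b a^3 b a b) = x^4*y*z^2 - 2*x^3*y^2*z - x^3*z^3 + x^2*y^3 + x^3*z + x*y^2*z + x*z^3 - x^2*y - x*z - y
trace(a b a b a^3 b a) = trace(a) * trace(b a^2 b a b a^2) - trace(b a^2 b a b a) = x^3*z^3 - 2*x^2*y*z^2 - x^3*z + x*y^2*z - x*z^3 + x^2*y + y*z^2 + x*z - y
trace(b a b a b a b a) = trace(b a) * trace(b a b a b a) - trace(b^-1 a^-1 b^-1 a^-1)   [split at repeated b] = z^4 - 4*z^2 + 2
trace(b a b a b a b) = trace(b) * trace(a b a b a b) - trace(a b a b a) = y*z^3 - x*z^2 - 2*y*z + x
next, trace(b a b a b a b a^2) = trace(a) * trace(b a b a b a b a) - trace(b a b a b a b) = x*z^4 - y*z^3 - 3*x*z^2 + 2*y*z + x
and trace(a b a b a^3 b a b) = trace(a) * trace(b a b a b a b a^2) - trace(b a b a b a b a) = x^2*z^4 - x*y*z^3 - 3*x^2*z^2 - z^4 + 2*x*y*z + x^2 + 4*z^2 - 2
trace(a b a^3 b a b^-1 a b) = trace(a b a b a^3 b a) * trace(b) - trace(a b a b a^3 b a b) = x^3*y*z^3 - 2*x^2*y^2*z^2 - x^2*z^4 - x^3*y*z + x*y^3*z + x^2*y^2 + 3*x^2*z^2 + y^2*z^2 + z^4 - x*y*z - x^2 - y^2 - 4*z^2 + 2
trace(a^2 b a b^-1 a b^-1 a b a) = trace(a b a^3 b a b^-1 a) * trace(b) - trace(a b a^3 b a b^-1 a b) = x^4*y^2*z^2 - 2*x^3*y^3*z - 2*x^3*y*z^3 + x^2*y^4 + 2*x^2*y^2*z^2 + x^2*z^4 + 2*x^3*y*z + x*y*z^3 - 2*x^2*y^2 - 3*x^2*z^2 - y^2*z^2 - z^4 + x^2 + 4*z^2 - 2
trace(b a^2 b a b a b) = trace(b) * trace(a^2 b a b a b) - trace(a^2 b a b a) = x*y*z^3 - x^2*z^2 - y^2*z^2 - x*y*z + x^2 + y^2 + z^2 - 2
next, trace(a b a b a^2 b a^2 b) = trace(a) * trace(b a^2 b a b a b a) - trace(b a^2 b a b a b) = x^2*z^4 - 2*x*y*z^3 - 2*x^2*z^2 + y^2*z^2 + 3*x*y*z - y^2 - z^2 + 2
trace(a b^-1 a b a b a^2 b a) = trace(a b a b a^2 b a^2) * trace(b) - trace(a b a b a^2 b a^2 b) = x^3*y*z^3 - 2*x^2*y^2*z^2 - x^2*z^4 - x^3*y*z + x*y^3*z + x*y*z^3 + x^2*y^2 + 2*x^2*z^2 - 2*x*y*z + z^2 - 2
trace(b a b a^2 b a b) = trace(b) * trace(a b a^2 b a b) - trace(a b a^2 b a) = x*y*z^3 - x^2*z^2 - y^2*z^2 + 2
next, trace(a b a b a^2 b a b a) = trace(a) * trace(b a b a^2 b a b a) - trace(b a b a^2 b a b) = x^2*z^4 - 2*x*y*z^3 - 2*x^2*z^2 + y^2*z^2 + 2*x*y*z + x^2 - 2
and trace(b a b a b a b a b a) = trace(a b) * trace(a b a b a b a b) - trace(a^-1 b^-1 a^-1 b^-1 a^-1 b^-1)   [split at repeated a] = z^5 - 5*z^3 + 5*z
trace(b a b a b a b a b) = trace(b) * trace(a b a b a b a b) - trace(a b a b a b a) = y*z^4 - x*z^3 - 3*y*z^2 + 2*x*z + y
next, trace(a b a b a^2 b a b a b) = trace(a) * trace(b a b a b a b a b a) - trace(b a b a b a b a b) = x*z^5 - y*z^4 - 4*x*z^3 + 3*y*z^2 + 3*x*z - y
trace(a b^-1 a b a b a^2 b a b) = trace(a b a b a^2 b a b a) * trace(b) - trace(a b a b a^2 b a b a b) = x^2*y*z^4 - 2*x*y^2*z^3 - x*z^5 - 2*x^2*y*z^2 + y^3*z^2 + y*z^4 + 2*x*y^2*z + 4*x*z^3 + x^2*y - 3*y*z^2 - 3*x*z - y
trace(a^2 b a b^-1 a b^-1 a b a b) = trace(a b^-1 a b a b a^2 b a) * trace(b) - trace(a b^-1 a b a b a^2 b a b) = x^3*y^2*z^3 - 2*x^2*y^3*z^2 - 2*x^2*y*z^4 - x^3*y^2*z + x*y^4*z + 3*x*y^2*z^3 + x*z^5 + x^2*y^3 + 4*x^2*y*z^2 - y^3*z^2 - y*z^4 - 4*x*y^2*z - 4*x*z^3 - x^2*y + 4*y*z^2 + 3*x*z - y
next, trace(b^-1 a b^-1 a b a b^-1 a^2 b a) = trace(a^2 b a b^-1 a b^-1 a b a) * trace(b) - trace(a^2 b a b^-1 a b^-1 a b a b) = x^4*y^3*z^2 - 2*x^3*y^4*z - 3*x^3*y^2*z^3 + x^2*y^5 + 4*x^2*y^3*z^2 + 3*x^2*y*z^4 + 3*x^3*y^2*z - x*y^4*z - 2*x*y^2*z^3 - x*z^5 - 3*x^2*y^3 - 7*x^2*y*z^2 + 4*x*y^2*z + 4*x*z^3 + 2*x^2*y - 3*x*z - y
trace(a b a^-1 b^-1 a b^-1 a b a b^-1 a) = trace(b^-1 a b^-1 a b a b^-1 a^2 b) * trace(a) - trace(b^-1 a b^-1 a b a b^-1 a^2 b a) = -x^4*y^3*z^2 + x^5*y^2*z + 2*x^3*y^4*z + 3*x^3*y^2*z^3 - x^4*y^3 - 2*x^4*y*z^2 - x^2*y^5 - 4*x^2*y^3*z^2 - 3*x^2*y*z^4 - 4*x^3*y^2*z + x^3*z^3 + x*y^4*z + 2*x*y^2*z^3 + x*z^5 + 2*x^4*y + 5*x^2*y^3 + 10*x^2*y*z^2 - 2*x^3*z - 5*x*y^2*z - 5*x*z^3 - 7*x^2*y + 6*x*z + y

-x^4*y^3*z^2 + x^5*y^2*z + 2*x^3*y^4*z + 3*x^3*y^2*z^3 - x^4*y^3 - 2*x^4*y*z^2 - x^2*y^5 - 4*x^2*y^3*z^2 - 3*x^2*y*z^4 - 4*x^3*y^2*z + x^3*z^3 + x*y^4*z + 2*x*y^2*z^3 + x*z^5 + 2*x^4*y + 5*x^2*y^3 + 10*x^2*y*z^2 - 2*x^3*z - 5*x*y^2*z - 5*x*z^3 - 7*x^2*y + 6*x*z + y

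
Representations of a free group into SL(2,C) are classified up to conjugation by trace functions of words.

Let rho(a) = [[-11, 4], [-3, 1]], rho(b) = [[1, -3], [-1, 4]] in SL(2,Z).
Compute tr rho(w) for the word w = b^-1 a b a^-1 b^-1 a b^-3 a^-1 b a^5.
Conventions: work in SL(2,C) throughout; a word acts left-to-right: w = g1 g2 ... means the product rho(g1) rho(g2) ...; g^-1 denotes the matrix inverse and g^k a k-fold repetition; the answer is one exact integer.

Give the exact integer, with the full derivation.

rho(b^-1) = [[4, 3], [1, 1]]
... * rho(a) = [[-11, 4], [-3, 1]]  ->  [[-53, 19], [-14, 5]]
... * rho(b) = [[1, -3], [-1, 4]]  ->  [[-72, 235], [-19, 62]]
... * rho(a^-1) = [[1, -4], [3, -11]]  ->  [[633, -2297], [167, -606]]
... * rho(b^-1) = [[4, 3], [1, 1]]  ->  [[235, -398], [62, -105]]
... * rho(a) = [[-11, 4], [-3, 1]]  ->  [[-1391, 542], [-367, 143]]
... * rho(b^-1) = [[4, 3], [1, 1]]  ->  [[-5022, -3631], [-1325, -958]]
... * rho(b^-1) = [[4, 3], [1, 1]]  ->  [[-23719, -18697], [-6258, -4933]]
... * rho(b^-1) = [[4, 3], [1, 1]]  ->  [[-113573, -89854], [-29965, -23707]]
... * rho(a^-1) = [[1, -4], [3, -11]]  ->  [[-383135, 1442686], [-101086, 380637]]
... * rho(b) = [[1, -3], [-1, 4]]  ->  [[-1825821, 6920149], [-481723, 1825806]]
... * rho(a) = [[-11, 4], [-3, 1]]  ->  [[-676416, -383135], [-178465, -101086]]
... * rho(a) = [[-11, 4], [-3, 1]]  ->  [[8589981, -3088799], [2266373, -814946]]
... * rho(a) = [[-11, 4], [-3, 1]]  ->  [[-85223394, 31271125], [-22485265, 8250546]]
... * rho(a) = [[-11, 4], [-3, 1]]  ->  [[843643959, -309622451], [222586277, -81690514]]
... * rho(a) = [[-11, 4], [-3, 1]]  ->  [[-8351216196, 3064953385], [-2203377505, 808654594]]
tr = -8351216196 + 808654594 = -7542561602

-7542561602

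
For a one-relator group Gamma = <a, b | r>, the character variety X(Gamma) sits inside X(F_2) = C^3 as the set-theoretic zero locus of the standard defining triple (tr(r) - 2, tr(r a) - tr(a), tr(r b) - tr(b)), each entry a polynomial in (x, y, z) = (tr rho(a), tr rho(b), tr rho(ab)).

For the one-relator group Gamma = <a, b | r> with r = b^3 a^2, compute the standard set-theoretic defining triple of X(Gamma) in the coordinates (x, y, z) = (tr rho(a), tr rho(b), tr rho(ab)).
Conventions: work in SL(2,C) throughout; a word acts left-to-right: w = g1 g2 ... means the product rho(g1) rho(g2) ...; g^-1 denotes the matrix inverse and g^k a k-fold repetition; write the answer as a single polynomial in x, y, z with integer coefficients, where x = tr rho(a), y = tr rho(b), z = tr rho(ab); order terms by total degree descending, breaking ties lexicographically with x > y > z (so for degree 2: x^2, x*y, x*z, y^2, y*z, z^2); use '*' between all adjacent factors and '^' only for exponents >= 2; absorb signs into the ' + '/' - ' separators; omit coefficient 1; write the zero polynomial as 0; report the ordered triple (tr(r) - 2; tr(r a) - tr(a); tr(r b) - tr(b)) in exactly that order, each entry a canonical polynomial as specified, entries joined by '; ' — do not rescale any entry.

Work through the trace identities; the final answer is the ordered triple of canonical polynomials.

trace(b^2 a) = trace(b) trace(a b) - trace(a) = y*z - x
and trace(b^2) = trace(b) trace(b) - trace(1) = y^2 - 2
trace(a^2 b^2) = trace(a) trace(b^2 a) - trace(b^2) = x*y*z - x^2 - y^2 + 2
and trace(a^2 b) = trace(a) trace(b a) - trace(b) = x*z - y
trace(b^3 a^2) = trace(b) trace(a^2 b^2) - trace(a^2 b) = x*y^2*z - x^2*y - y^3 - x*z + 3*y
and trace(b^3 a) = trace(b) trace(b a b) - trace(b a)  (reduce the b square) = y^2*z - x*y - z
next, trace(b^3 a^3) = trace(a) trace(b^3 a^2) - trace(b^3 a)  (reduce the a square) = x^2*y^2*z - x^3*y - x*y^3 - x^2*z - y^2*z + 4*x*y + z
next, trace(b^4 a) = trace(b) trace(b a b^2) - trace(b a b) = y^3*z - x*y^2 - 2*y*z + x
trace(b^3) = trace(b) trace(b^2) - trace(b) = y^3 - 3*y
trace(b^4) = trace(b) trace(b^3) - trace(b^2) = y^4 - 4*y^2 + 2
trace(b^3 a^2 b) = trace(a) trace(b^4 a) - trace(b^4) = x*y^3*z - x^2*y^2 - y^4 - 2*x*y*z + x^2 + 4*y^2 - 2
assemble the triple (trace(r) - 2; trace(r a) - x; trace(r b) - y)

x*y^2*z - x^2*y - y^3 - x*z + 3*y - 2; x^2*y^2*z - x^3*y - x*y^3 - x^2*z - y^2*z + 4*x*y - x + z; x*y^3*z - x^2*y^2 - y^4 - 2*x*y*z + x^2 + 4*y^2 - y - 2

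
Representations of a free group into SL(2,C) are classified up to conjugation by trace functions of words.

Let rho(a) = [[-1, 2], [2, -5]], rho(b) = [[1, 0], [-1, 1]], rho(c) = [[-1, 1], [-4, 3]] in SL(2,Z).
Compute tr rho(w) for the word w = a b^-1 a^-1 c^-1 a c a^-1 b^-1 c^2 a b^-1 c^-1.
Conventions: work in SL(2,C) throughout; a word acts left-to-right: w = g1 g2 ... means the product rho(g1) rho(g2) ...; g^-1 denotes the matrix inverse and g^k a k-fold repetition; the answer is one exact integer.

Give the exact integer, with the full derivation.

rho(a) = [[-1, 2], [2, -5]]
... * rho(b^-1) = [[1, 0], [1, 1]]  ->  [[1, 2], [-3, -5]]
... * rho(a^-1) = [[-5, -2], [-2, -1]]  ->  [[-9, -4], [25, 11]]
... * rho(c^-1) = [[3, -1], [4, -1]]  ->  [[-43, 13], [119, -36]]
... * rho(a) = [[-1, 2], [2, -5]]  ->  [[69, -151], [-191, 418]]
... * rho(c) = [[-1, 1], [-4, 3]]  ->  [[535, -384], [-1481, 1063]]
... * rho(a^-1) = [[-5, -2], [-2, -1]]  ->  [[-1907, -686], [5279, 1899]]
... * rho(b^-1) = [[1, 0], [1, 1]]  ->  [[-2593, -686], [7178, 1899]]
... * rho(c) = [[-1, 1], [-4, 3]]  ->  [[5337, -4651], [-14774, 12875]]
... * rho(c) = [[-1, 1], [-4, 3]]  ->  [[13267, -8616], [-36726, 23851]]
... * rho(a) = [[-1, 2], [2, -5]]  ->  [[-30499, 69614], [84428, -192707]]
... * rho(b^-1) = [[1, 0], [1, 1]]  ->  [[39115, 69614], [-108279, -192707]]
... * rho(c^-1) = [[3, -1], [4, -1]]  ->  [[395801, -108729], [-1095665, 300986]]
tr = 395801 + 300986 = 696787

696787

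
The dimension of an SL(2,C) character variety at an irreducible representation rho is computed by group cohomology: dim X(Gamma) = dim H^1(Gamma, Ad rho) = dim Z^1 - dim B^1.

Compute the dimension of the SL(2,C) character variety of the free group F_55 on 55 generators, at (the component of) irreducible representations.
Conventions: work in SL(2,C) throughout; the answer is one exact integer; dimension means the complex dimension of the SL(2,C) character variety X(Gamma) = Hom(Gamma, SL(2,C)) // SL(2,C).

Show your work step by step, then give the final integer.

The free group F_55: 55 generators, no relators.
Z^1(Gamma, Ad rho) = (sl_2)^55: a cocycle is a free choice of one sl_2 vector per generator, so dim Z^1 = 3*55 = 165.
dim B^1 = 3: the coboundary map is injective because an irreducible image has centralizer 0 in sl_2.
dim H^1 = 165 - 3 = 162, which is dim X.

162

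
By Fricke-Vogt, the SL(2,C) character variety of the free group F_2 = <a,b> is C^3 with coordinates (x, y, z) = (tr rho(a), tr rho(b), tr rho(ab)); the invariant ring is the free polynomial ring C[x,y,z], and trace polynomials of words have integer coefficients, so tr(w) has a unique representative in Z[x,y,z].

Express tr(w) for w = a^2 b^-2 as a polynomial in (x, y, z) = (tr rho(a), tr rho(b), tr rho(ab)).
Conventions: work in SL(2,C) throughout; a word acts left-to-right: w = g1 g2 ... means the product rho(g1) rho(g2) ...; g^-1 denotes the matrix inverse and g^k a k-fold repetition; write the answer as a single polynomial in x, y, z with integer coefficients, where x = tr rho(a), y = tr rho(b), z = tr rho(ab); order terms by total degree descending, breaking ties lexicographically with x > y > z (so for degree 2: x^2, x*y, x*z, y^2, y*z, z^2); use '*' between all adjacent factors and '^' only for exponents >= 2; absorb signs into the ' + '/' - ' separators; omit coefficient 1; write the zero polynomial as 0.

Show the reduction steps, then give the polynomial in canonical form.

tr(a^2) = tr(a) tr(a) - tr(1) = x^2 - 2
use: tr(a^2 b) = tr(a) tr(b a) - tr(b) = x*z - y
use: tr(b^-1 a^2) = tr(a^2) tr(b) - tr(a^2 b) = x^2*y - x*z - y
tr(a^2 b^-2) = tr(b^-1 a^2) tr(b) - tr(b^-1 a^2 b) = x^2*y^2 - x*y*z - x^2 - y^2 + 2

x^2*y^2 - x*y*z - x^2 - y^2 + 2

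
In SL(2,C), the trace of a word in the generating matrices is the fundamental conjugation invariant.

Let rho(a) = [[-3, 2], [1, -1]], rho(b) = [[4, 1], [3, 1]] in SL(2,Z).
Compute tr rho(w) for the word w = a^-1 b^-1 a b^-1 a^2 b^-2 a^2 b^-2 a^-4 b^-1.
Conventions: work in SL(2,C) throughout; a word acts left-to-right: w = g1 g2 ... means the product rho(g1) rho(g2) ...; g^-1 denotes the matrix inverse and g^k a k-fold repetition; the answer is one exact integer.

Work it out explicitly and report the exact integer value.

rho(a^-1) = [[-1, -2], [-1, -3]]
... * rho(b^-1) = [[1, -1], [-3, 4]]  ->  [[5, -7], [8, -11]]
... * rho(a) = [[-3, 2], [1, -1]]  ->  [[-22, 17], [-35, 27]]
... * rho(b^-1) = [[1, -1], [-3, 4]]  ->  [[-73, 90], [-116, 143]]
... * rho(a) = [[-3, 2], [1, -1]]  ->  [[309, -236], [491, -375]]
... * rho(a) = [[-3, 2], [1, -1]]  ->  [[-1163, 854], [-1848, 1357]]
... * rho(b^-1) = [[1, -1], [-3, 4]]  ->  [[-3725, 4579], [-5919, 7276]]
... * rho(b^-1) = [[1, -1], [-3, 4]]  ->  [[-17462, 22041], [-27747, 35023]]
... * rho(a) = [[-3, 2], [1, -1]]  ->  [[74427, -56965], [118264, -90517]]
... * rho(a) = [[-3, 2], [1, -1]]  ->  [[-280246, 205819], [-445309, 327045]]
... * rho(b^-1) = [[1, -1], [-3, 4]]  ->  [[-897703, 1103522], [-1426444, 1753489]]
... * rho(b^-1) = [[1, -1], [-3, 4]]  ->  [[-4208269, 5311791], [-6686911, 8440400]]
... * rho(a^-1) = [[-1, -2], [-1, -3]]  ->  [[-1103522, -7518835], [-1753489, -11947378]]
... * rho(a^-1) = [[-1, -2], [-1, -3]]  ->  [[8622357, 24763549], [13700867, 39349112]]
... * rho(a^-1) = [[-1, -2], [-1, -3]]  ->  [[-33385906, -91535361], [-53049979, -145449070]]
... * rho(a^-1) = [[-1, -2], [-1, -3]]  ->  [[124921267, 341377895], [198499049, 542447168]]
... * rho(b^-1) = [[1, -1], [-3, 4]]  ->  [[-899212418, 1240590313], [-1428842455, 1971289623]]
tr = -899212418 + 1971289623 = 1072077205

1072077205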